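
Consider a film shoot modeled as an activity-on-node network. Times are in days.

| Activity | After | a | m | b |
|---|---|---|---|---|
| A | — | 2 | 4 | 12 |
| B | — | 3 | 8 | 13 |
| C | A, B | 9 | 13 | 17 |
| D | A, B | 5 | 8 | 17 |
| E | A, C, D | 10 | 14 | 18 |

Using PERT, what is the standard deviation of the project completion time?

te_A = (2 + 4·4 + 12)/6 = 30/6 = 5; σ²_A = ((12−2)/6)² = 2.778
te_B = (3 + 4·8 + 13)/6 = 48/6 = 8; σ²_B = ((13−3)/6)² = 2.778
te_C = (9 + 4·13 + 17)/6 = 78/6 = 13; σ²_C = ((17−9)/6)² = 1.778
te_D = (5 + 4·8 + 17)/6 = 54/6 = 9; σ²_D = ((17−5)/6)² = 4.000
te_E = (10 + 4·14 + 18)/6 = 84/6 = 14; σ²_E = ((18−10)/6)² = 1.778

Forward pass:
ES_A = 0; EF_A = 5
ES_B = 0; EF_B = 8
ES_C = max(EF_A=5, EF_B=8) = 8; EF_C = 8+13 = 21
ES_D = max(EF_A=5, EF_B=8) = 8; EF_D = 8+9 = 17
ES_E = max(EF_A=5, EF_C=21, EF_D=17) = 21; EF_E = 21+14 = 35
Expected project duration μ = 35 days. Critical path: B → C → E.

Variance along critical path = 2.778 + 1.778 + 1.778 = 6.333
σ = √6.333 = 2.517 days

2.52 days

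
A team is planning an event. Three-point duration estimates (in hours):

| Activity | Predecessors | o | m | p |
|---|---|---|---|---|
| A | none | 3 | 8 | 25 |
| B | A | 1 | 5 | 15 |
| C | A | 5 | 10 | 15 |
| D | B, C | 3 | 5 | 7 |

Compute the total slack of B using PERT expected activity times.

te_A = (3 + 4·8 + 25)/6 = 60/6 = 10
te_B = (1 + 4·5 + 15)/6 = 36/6 = 6
te_C = (5 + 4·10 + 15)/6 = 60/6 = 10
te_D = (3 + 4·5 + 7)/6 = 30/6 = 5

Forward pass:
ES_A = 0; EF_A = 10
ES_B = 10; EF_B = 10+6 = 16
ES_C = 10; EF_C = 10+10 = 20
ES_D = max(EF_B=16, EF_C=20) = 20; EF_D = 20+5 = 25
Expected project duration μ = 25 hours. Critical path: A → C → D.

Backward pass:
LF_D = 25; LS_D = 25−5 = 20
LF_C = LS_D = 20; LS_C = 20−10 = 10
LF_B = LS_D = 20; LS_B = 20−6 = 14
LF_A = min(LS_B=14, LS_C=10) = 10; LS_A = 10−10 = 0
Slack_B = LS_B − ES_B = 14 − 10 = 4

4 hours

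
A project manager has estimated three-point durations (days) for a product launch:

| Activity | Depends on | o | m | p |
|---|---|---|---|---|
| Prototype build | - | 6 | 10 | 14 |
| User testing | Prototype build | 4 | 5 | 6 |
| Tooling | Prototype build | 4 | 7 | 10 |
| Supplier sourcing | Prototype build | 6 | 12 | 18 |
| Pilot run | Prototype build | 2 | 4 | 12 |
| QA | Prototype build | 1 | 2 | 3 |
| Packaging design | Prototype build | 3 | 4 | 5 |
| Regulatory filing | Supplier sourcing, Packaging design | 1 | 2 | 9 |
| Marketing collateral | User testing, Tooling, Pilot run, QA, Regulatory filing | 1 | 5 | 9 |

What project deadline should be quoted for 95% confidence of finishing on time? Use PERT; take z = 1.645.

te_Prototype build = (6 + 4·10 + 14)/6 = 60/6 = 10; σ²_Prototype build = ((14−6)/6)² = 1.778
te_User testing = (4 + 4·5 + 6)/6 = 30/6 = 5; σ²_User testing = ((6−4)/6)² = 0.111
te_Tooling = (4 + 4·7 + 10)/6 = 42/6 = 7; σ²_Tooling = ((10−4)/6)² = 1.000
te_Supplier sourcing = (6 + 4·12 + 18)/6 = 72/6 = 12; σ²_Supplier sourcing = ((18−6)/6)² = 4.000
te_Pilot run = (2 + 4·4 + 12)/6 = 30/6 = 5; σ²_Pilot run = ((12−2)/6)² = 2.778
te_QA = (1 + 4·2 + 3)/6 = 12/6 = 2; σ²_QA = ((3−1)/6)² = 0.111
te_Packaging design = (3 + 4·4 + 5)/6 = 24/6 = 4; σ²_Packaging design = ((5−3)/6)² = 0.111
te_Regulatory filing = (1 + 4·2 + 9)/6 = 18/6 = 3; σ²_Regulatory filing = ((9−1)/6)² = 1.778
te_Marketing collateral = (1 + 4·5 + 9)/6 = 30/6 = 5; σ²_Marketing collateral = ((9−1)/6)² = 1.778

Forward pass:
ES_Prototype build = 0; EF_Prototype build = 10
ES_User testing = 10; EF_User testing = 10+5 = 15
ES_Tooling = 10; EF_Tooling = 10+7 = 17
ES_Supplier sourcing = 10; EF_Supplier sourcing = 10+12 = 22
ES_Pilot run = 10; EF_Pilot run = 10+5 = 15
ES_QA = 10; EF_QA = 10+2 = 12
ES_Packaging design = 10; EF_Packaging design = 10+4 = 14
ES_Regulatory filing = max(EF_Supplier sourcing=22, EF_Packaging design=14) = 22; EF_Regulatory filing = 22+3 = 25
ES_Marketing collateral = max(EF_User testing=15, EF_Tooling=17, EF_Pilot run=15, EF_QA=12, EF_Regulatory filing=25) = 25; EF_Marketing collateral = 25+5 = 30
Expected project duration μ = 30 days. Critical path: Prototype build → Supplier sourcing → Regulatory filing → Marketing collateral.

Variance along critical path = 1.778 + 4.000 + 1.778 + 1.778 = 9.333; σ = 3.055 days.
D = μ + z·σ = 30 + 1.645·3.055 = 35.0 days

35.0 days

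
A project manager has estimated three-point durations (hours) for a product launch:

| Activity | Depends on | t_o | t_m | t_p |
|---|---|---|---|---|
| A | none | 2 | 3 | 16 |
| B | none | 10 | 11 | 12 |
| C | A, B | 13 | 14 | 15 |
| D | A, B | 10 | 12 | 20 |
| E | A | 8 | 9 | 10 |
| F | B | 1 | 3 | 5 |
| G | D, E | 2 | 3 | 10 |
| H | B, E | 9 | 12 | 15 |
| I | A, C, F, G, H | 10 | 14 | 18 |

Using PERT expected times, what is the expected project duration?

te_A = (2 + 4·3 + 16)/6 = 30/6 = 5
te_B = (10 + 4·11 + 12)/6 = 66/6 = 11
te_C = (13 + 4·14 + 15)/6 = 84/6 = 14
te_D = (10 + 4·12 + 20)/6 = 78/6 = 13
te_E = (8 + 4·9 + 10)/6 = 54/6 = 9
te_F = (1 + 4·3 + 5)/6 = 18/6 = 3
te_G = (2 + 4·3 + 10)/6 = 24/6 = 4
te_H = (9 + 4·12 + 15)/6 = 72/6 = 12
te_I = (10 + 4·14 + 18)/6 = 84/6 = 14

Forward pass:
ES_A = 0; EF_A = 5
ES_B = 0; EF_B = 11
ES_C = max(EF_A=5, EF_B=11) = 11; EF_C = 11+14 = 25
ES_D = max(EF_A=5, EF_B=11) = 11; EF_D = 11+13 = 24
ES_E = 5; EF_E = 5+9 = 14
ES_F = 11; EF_F = 11+3 = 14
ES_G = max(EF_D=24, EF_E=14) = 24; EF_G = 24+4 = 28
ES_H = max(EF_B=11, EF_E=14) = 14; EF_H = 14+12 = 26
ES_I = max(EF_A=5, EF_C=25, EF_F=14, EF_G=28, EF_H=26) = 28; EF_I = 28+14 = 42
Expected project duration μ = 42 hours. Critical path: B → D → G → I.

42 hours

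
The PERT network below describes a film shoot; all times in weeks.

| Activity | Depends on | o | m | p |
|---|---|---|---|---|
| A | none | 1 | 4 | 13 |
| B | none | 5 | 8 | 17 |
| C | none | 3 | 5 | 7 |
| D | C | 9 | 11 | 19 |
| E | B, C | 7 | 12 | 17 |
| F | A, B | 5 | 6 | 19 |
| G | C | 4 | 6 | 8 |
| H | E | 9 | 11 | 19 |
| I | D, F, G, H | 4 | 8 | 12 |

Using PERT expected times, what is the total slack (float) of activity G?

te_A = (1 + 4·4 + 13)/6 = 30/6 = 5
te_B = (5 + 4·8 + 17)/6 = 54/6 = 9
te_C = (3 + 4·5 + 7)/6 = 30/6 = 5
te_D = (9 + 4·11 + 19)/6 = 72/6 = 12
te_E = (7 + 4·12 + 17)/6 = 72/6 = 12
te_F = (5 + 4·6 + 19)/6 = 48/6 = 8
te_G = (4 + 4·6 + 8)/6 = 36/6 = 6
te_H = (9 + 4·11 + 19)/6 = 72/6 = 12
te_I = (4 + 4·8 + 12)/6 = 48/6 = 8

Forward pass:
ES_A = 0; EF_A = 5
ES_B = 0; EF_B = 9
ES_C = 0; EF_C = 5
ES_D = 5; EF_D = 5+12 = 17
ES_E = max(EF_B=9, EF_C=5) = 9; EF_E = 9+12 = 21
ES_F = max(EF_A=5, EF_B=9) = 9; EF_F = 9+8 = 17
ES_G = 5; EF_G = 5+6 = 11
ES_H = 21; EF_H = 21+12 = 33
ES_I = max(EF_D=17, EF_F=17, EF_G=11, EF_H=33) = 33; EF_I = 33+8 = 41
Expected project duration μ = 41 weeks. Critical path: B → E → H → I.

Backward pass:
LF_I = 41; LS_I = 41−8 = 33
LF_H = LS_I = 33; LS_H = 33−12 = 21
LF_G = LS_I = 33; LS_G = 33−6 = 27
LF_F = LS_I = 33; LS_F = 33−8 = 25
LF_E = LS_H = 21; LS_E = 21−12 = 9
LF_D = LS_I = 33; LS_D = 33−12 = 21
LF_C = min(LS_D=21, LS_E=9, LS_G=27) = 9; LS_C = 9−5 = 4
LF_B = min(LS_E=9, LS_F=25) = 9; LS_B = 9−9 = 0
LF_A = LS_F = 25; LS_A = 25−5 = 20
Slack_G = LS_G − ES_G = 27 − 5 = 22

22 weeks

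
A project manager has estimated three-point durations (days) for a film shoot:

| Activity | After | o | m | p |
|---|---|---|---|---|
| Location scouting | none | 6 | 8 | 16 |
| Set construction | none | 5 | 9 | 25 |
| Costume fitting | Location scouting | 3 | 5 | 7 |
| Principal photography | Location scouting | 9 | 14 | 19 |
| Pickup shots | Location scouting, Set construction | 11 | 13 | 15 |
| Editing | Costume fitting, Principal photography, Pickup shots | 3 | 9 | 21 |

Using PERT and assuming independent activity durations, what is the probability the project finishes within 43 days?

te_Location scouting = (6 + 4·8 + 16)/6 = 54/6 = 9; σ²_Location scouting = ((16−6)/6)² = 2.778
te_Set construction = (5 + 4·9 + 25)/6 = 66/6 = 11; σ²_Set construction = ((25−5)/6)² = 11.111
te_Costume fitting = (3 + 4·5 + 7)/6 = 30/6 = 5; σ²_Costume fitting = ((7−3)/6)² = 0.444
te_Principal photography = (9 + 4·14 + 19)/6 = 84/6 = 14; σ²_Principal photography = ((19−9)/6)² = 2.778
te_Pickup shots = (11 + 4·13 + 15)/6 = 78/6 = 13; σ²_Pickup shots = ((15−11)/6)² = 0.444
te_Editing = (3 + 4·9 + 21)/6 = 60/6 = 10; σ²_Editing = ((21−3)/6)² = 9.000

Forward pass:
ES_Location scouting = 0; EF_Location scouting = 9
ES_Set construction = 0; EF_Set construction = 11
ES_Costume fitting = 9; EF_Costume fitting = 9+5 = 14
ES_Principal photography = 9; EF_Principal photography = 9+14 = 23
ES_Pickup shots = max(EF_Location scouting=9, EF_Set construction=11) = 11; EF_Pickup shots = 11+13 = 24
ES_Editing = max(EF_Costume fitting=14, EF_Principal photography=23, EF_Pickup shots=24) = 24; EF_Editing = 24+10 = 34
Expected project duration μ = 34 days. Critical path: Set construction → Pickup shots → Editing.

Variance along critical path = 11.111 + 0.444 + 9.000 = 20.556; σ = √20.556 = 4.534 days.
Z = (43 − 34) / 4.534 = 1.985
P(T ≤ 43) = Φ(1.985) ≈ 0.976

0.976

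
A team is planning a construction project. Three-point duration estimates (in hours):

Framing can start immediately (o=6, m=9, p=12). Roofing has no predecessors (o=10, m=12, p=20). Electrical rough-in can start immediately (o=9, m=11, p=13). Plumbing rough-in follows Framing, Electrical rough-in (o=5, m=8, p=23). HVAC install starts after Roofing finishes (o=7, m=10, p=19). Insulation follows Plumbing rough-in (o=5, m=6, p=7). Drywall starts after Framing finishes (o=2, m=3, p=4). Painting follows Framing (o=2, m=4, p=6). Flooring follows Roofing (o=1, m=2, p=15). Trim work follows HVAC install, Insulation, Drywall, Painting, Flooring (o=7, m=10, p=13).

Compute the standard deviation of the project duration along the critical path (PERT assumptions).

3.25 hours

te_Framing = (6 + 4·9 + 12)/6 = 54/6 = 9; σ²_Framing = ((12−6)/6)² = 1.000
te_Roofing = (10 + 4·12 + 20)/6 = 78/6 = 13; σ²_Roofing = ((20−10)/6)² = 2.778
te_Electrical rough-in = (9 + 4·11 + 13)/6 = 66/6 = 11; σ²_Electrical rough-in = ((13−9)/6)² = 0.444
te_Plumbing rough-in = (5 + 4·8 + 23)/6 = 60/6 = 10; σ²_Plumbing rough-in = ((23−5)/6)² = 9.000
te_HVAC install = (7 + 4·10 + 19)/6 = 66/6 = 11; σ²_HVAC install = ((19−7)/6)² = 4.000
te_Insulation = (5 + 4·6 + 7)/6 = 36/6 = 6; σ²_Insulation = ((7−5)/6)² = 0.111
te_Drywall = (2 + 4·3 + 4)/6 = 18/6 = 3; σ²_Drywall = ((4−2)/6)² = 0.111
te_Painting = (2 + 4·4 + 6)/6 = 24/6 = 4; σ²_Painting = ((6−2)/6)² = 0.444
te_Flooring = (1 + 4·2 + 15)/6 = 24/6 = 4; σ²_Flooring = ((15−1)/6)² = 5.444
te_Trim work = (7 + 4·10 + 13)/6 = 60/6 = 10; σ²_Trim work = ((13−7)/6)² = 1.000

Forward pass:
ES_Framing = 0; EF_Framing = 9
ES_Roofing = 0; EF_Roofing = 13
ES_Electrical rough-in = 0; EF_Electrical rough-in = 11
ES_Plumbing rough-in = max(EF_Framing=9, EF_Electrical rough-in=11) = 11; EF_Plumbing rough-in = 11+10 = 21
ES_HVAC install = 13; EF_HVAC install = 13+11 = 24
ES_Insulation = 21; EF_Insulation = 21+6 = 27
ES_Drywall = 9; EF_Drywall = 9+3 = 12
ES_Painting = 9; EF_Painting = 9+4 = 13
ES_Flooring = 13; EF_Flooring = 13+4 = 17
ES_Trim work = max(EF_HVAC install=24, EF_Insulation=27, EF_Drywall=12, EF_Painting=13, EF_Flooring=17) = 27; EF_Trim work = 27+10 = 37
Expected project duration μ = 37 hours. Critical path: Electrical rough-in → Plumbing rough-in → Insulation → Trim work.

Variance along critical path = 0.444 + 9.000 + 0.111 + 1.000 = 10.556
σ = √10.556 = 3.249 hours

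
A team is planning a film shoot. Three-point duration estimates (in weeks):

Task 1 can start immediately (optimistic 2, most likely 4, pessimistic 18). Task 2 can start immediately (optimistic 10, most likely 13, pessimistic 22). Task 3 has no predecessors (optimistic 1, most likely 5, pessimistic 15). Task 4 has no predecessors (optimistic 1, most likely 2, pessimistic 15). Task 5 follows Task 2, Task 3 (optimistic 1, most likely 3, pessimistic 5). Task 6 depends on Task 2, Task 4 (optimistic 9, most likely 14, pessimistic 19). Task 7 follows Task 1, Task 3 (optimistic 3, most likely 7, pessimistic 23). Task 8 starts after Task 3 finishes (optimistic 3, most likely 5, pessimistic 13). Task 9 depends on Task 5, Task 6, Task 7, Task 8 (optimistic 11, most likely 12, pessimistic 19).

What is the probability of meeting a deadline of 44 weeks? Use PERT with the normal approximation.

0.847

te_Task 1 = (2 + 4·4 + 18)/6 = 36/6 = 6; σ²_Task 1 = ((18−2)/6)² = 7.111
te_Task 2 = (10 + 4·13 + 22)/6 = 84/6 = 14; σ²_Task 2 = ((22−10)/6)² = 4.000
te_Task 3 = (1 + 4·5 + 15)/6 = 36/6 = 6; σ²_Task 3 = ((15−1)/6)² = 5.444
te_Task 4 = (1 + 4·2 + 15)/6 = 24/6 = 4; σ²_Task 4 = ((15−1)/6)² = 5.444
te_Task 5 = (1 + 4·3 + 5)/6 = 18/6 = 3; σ²_Task 5 = ((5−1)/6)² = 0.444
te_Task 6 = (9 + 4·14 + 19)/6 = 84/6 = 14; σ²_Task 6 = ((19−9)/6)² = 2.778
te_Task 7 = (3 + 4·7 + 23)/6 = 54/6 = 9; σ²_Task 7 = ((23−3)/6)² = 11.111
te_Task 8 = (3 + 4·5 + 13)/6 = 36/6 = 6; σ²_Task 8 = ((13−3)/6)² = 2.778
te_Task 9 = (11 + 4·12 + 19)/6 = 78/6 = 13; σ²_Task 9 = ((19−11)/6)² = 1.778

Forward pass:
ES_Task 1 = 0; EF_Task 1 = 6
ES_Task 2 = 0; EF_Task 2 = 14
ES_Task 3 = 0; EF_Task 3 = 6
ES_Task 4 = 0; EF_Task 4 = 4
ES_Task 5 = max(EF_Task 2=14, EF_Task 3=6) = 14; EF_Task 5 = 14+3 = 17
ES_Task 6 = max(EF_Task 2=14, EF_Task 4=4) = 14; EF_Task 6 = 14+14 = 28
ES_Task 7 = max(EF_Task 1=6, EF_Task 3=6) = 6; EF_Task 7 = 6+9 = 15
ES_Task 8 = 6; EF_Task 8 = 6+6 = 12
ES_Task 9 = max(EF_Task 5=17, EF_Task 6=28, EF_Task 7=15, EF_Task 8=12) = 28; EF_Task 9 = 28+13 = 41
Expected project duration μ = 41 weeks. Critical path: Task 2 → Task 6 → Task 9.

Variance along critical path = 4.000 + 2.778 + 1.778 = 8.556; σ = √8.556 = 2.925 weeks.
Z = (44 − 41) / 2.925 = 1.026
P(T ≤ 44) = Φ(1.026) ≈ 0.847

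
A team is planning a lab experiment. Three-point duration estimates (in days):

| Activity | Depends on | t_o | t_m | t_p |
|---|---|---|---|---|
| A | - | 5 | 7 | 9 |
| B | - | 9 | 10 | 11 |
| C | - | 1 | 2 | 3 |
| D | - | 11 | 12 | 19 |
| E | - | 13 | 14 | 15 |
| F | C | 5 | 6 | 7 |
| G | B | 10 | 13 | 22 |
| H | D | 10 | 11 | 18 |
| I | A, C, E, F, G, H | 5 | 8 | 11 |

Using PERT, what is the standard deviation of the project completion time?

2.13 days

te_A = (5 + 4·7 + 9)/6 = 42/6 = 7; σ²_A = ((9−5)/6)² = 0.444
te_B = (9 + 4·10 + 11)/6 = 60/6 = 10; σ²_B = ((11−9)/6)² = 0.111
te_C = (1 + 4·2 + 3)/6 = 12/6 = 2; σ²_C = ((3−1)/6)² = 0.111
te_D = (11 + 4·12 + 19)/6 = 78/6 = 13; σ²_D = ((19−11)/6)² = 1.778
te_E = (13 + 4·14 + 15)/6 = 84/6 = 14; σ²_E = ((15−13)/6)² = 0.111
te_F = (5 + 4·6 + 7)/6 = 36/6 = 6; σ²_F = ((7−5)/6)² = 0.111
te_G = (10 + 4·13 + 22)/6 = 84/6 = 14; σ²_G = ((22−10)/6)² = 4.000
te_H = (10 + 4·11 + 18)/6 = 72/6 = 12; σ²_H = ((18−10)/6)² = 1.778
te_I = (5 + 4·8 + 11)/6 = 48/6 = 8; σ²_I = ((11−5)/6)² = 1.000

Forward pass:
ES_A = 0; EF_A = 7
ES_B = 0; EF_B = 10
ES_C = 0; EF_C = 2
ES_D = 0; EF_D = 13
ES_E = 0; EF_E = 14
ES_F = 2; EF_F = 2+6 = 8
ES_G = 10; EF_G = 10+14 = 24
ES_H = 13; EF_H = 13+12 = 25
ES_I = max(EF_A=7, EF_C=2, EF_E=14, EF_F=8, EF_G=24, EF_H=25) = 25; EF_I = 25+8 = 33
Expected project duration μ = 33 days. Critical path: D → H → I.

Variance along critical path = 1.778 + 1.778 + 1.000 = 4.556
σ = √4.556 = 2.134 days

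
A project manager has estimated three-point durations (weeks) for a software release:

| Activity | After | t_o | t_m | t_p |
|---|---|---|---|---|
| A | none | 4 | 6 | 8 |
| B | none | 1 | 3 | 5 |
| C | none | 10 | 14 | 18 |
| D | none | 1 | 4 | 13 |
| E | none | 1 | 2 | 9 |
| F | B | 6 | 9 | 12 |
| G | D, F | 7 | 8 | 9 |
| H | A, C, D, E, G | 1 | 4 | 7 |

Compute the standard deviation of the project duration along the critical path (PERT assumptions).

1.60 weeks

te_A = (4 + 4·6 + 8)/6 = 36/6 = 6; σ²_A = ((8−4)/6)² = 0.444
te_B = (1 + 4·3 + 5)/6 = 18/6 = 3; σ²_B = ((5−1)/6)² = 0.444
te_C = (10 + 4·14 + 18)/6 = 84/6 = 14; σ²_C = ((18−10)/6)² = 1.778
te_D = (1 + 4·4 + 13)/6 = 30/6 = 5; σ²_D = ((13−1)/6)² = 4.000
te_E = (1 + 4·2 + 9)/6 = 18/6 = 3; σ²_E = ((9−1)/6)² = 1.778
te_F = (6 + 4·9 + 12)/6 = 54/6 = 9; σ²_F = ((12−6)/6)² = 1.000
te_G = (7 + 4·8 + 9)/6 = 48/6 = 8; σ²_G = ((9−7)/6)² = 0.111
te_H = (1 + 4·4 + 7)/6 = 24/6 = 4; σ²_H = ((7−1)/6)² = 1.000

Forward pass:
ES_A = 0; EF_A = 6
ES_B = 0; EF_B = 3
ES_C = 0; EF_C = 14
ES_D = 0; EF_D = 5
ES_E = 0; EF_E = 3
ES_F = 3; EF_F = 3+9 = 12
ES_G = max(EF_D=5, EF_F=12) = 12; EF_G = 12+8 = 20
ES_H = max(EF_A=6, EF_C=14, EF_D=5, EF_E=3, EF_G=20) = 20; EF_H = 20+4 = 24
Expected project duration μ = 24 weeks. Critical path: B → F → G → H.

Variance along critical path = 0.444 + 1.000 + 0.111 + 1.000 = 2.556
σ = √2.556 = 1.599 weeks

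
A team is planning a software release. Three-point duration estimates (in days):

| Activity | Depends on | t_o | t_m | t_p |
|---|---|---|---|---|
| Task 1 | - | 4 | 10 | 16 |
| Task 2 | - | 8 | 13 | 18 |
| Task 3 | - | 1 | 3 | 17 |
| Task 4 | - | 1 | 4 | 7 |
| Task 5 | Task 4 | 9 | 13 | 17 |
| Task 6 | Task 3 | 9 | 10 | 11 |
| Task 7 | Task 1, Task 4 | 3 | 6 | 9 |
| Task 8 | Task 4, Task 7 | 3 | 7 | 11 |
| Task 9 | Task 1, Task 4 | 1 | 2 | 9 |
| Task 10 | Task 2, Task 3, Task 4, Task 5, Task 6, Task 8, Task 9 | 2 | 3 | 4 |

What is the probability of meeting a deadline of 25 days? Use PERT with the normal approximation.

0.352

te_Task 1 = (4 + 4·10 + 16)/6 = 60/6 = 10; σ²_Task 1 = ((16−4)/6)² = 4.000
te_Task 2 = (8 + 4·13 + 18)/6 = 78/6 = 13; σ²_Task 2 = ((18−8)/6)² = 2.778
te_Task 3 = (1 + 4·3 + 17)/6 = 30/6 = 5; σ²_Task 3 = ((17−1)/6)² = 7.111
te_Task 4 = (1 + 4·4 + 7)/6 = 24/6 = 4; σ²_Task 4 = ((7−1)/6)² = 1.000
te_Task 5 = (9 + 4·13 + 17)/6 = 78/6 = 13; σ²_Task 5 = ((17−9)/6)² = 1.778
te_Task 6 = (9 + 4·10 + 11)/6 = 60/6 = 10; σ²_Task 6 = ((11−9)/6)² = 0.111
te_Task 7 = (3 + 4·6 + 9)/6 = 36/6 = 6; σ²_Task 7 = ((9−3)/6)² = 1.000
te_Task 8 = (3 + 4·7 + 11)/6 = 42/6 = 7; σ²_Task 8 = ((11−3)/6)² = 1.778
te_Task 9 = (1 + 4·2 + 9)/6 = 18/6 = 3; σ²_Task 9 = ((9−1)/6)² = 1.778
te_Task 10 = (2 + 4·3 + 4)/6 = 18/6 = 3; σ²_Task 10 = ((4−2)/6)² = 0.111

Forward pass:
ES_Task 1 = 0; EF_Task 1 = 10
ES_Task 2 = 0; EF_Task 2 = 13
ES_Task 3 = 0; EF_Task 3 = 5
ES_Task 4 = 0; EF_Task 4 = 4
ES_Task 5 = 4; EF_Task 5 = 4+13 = 17
ES_Task 6 = 5; EF_Task 6 = 5+10 = 15
ES_Task 7 = max(EF_Task 1=10, EF_Task 4=4) = 10; EF_Task 7 = 10+6 = 16
ES_Task 8 = max(EF_Task 4=4, EF_Task 7=16) = 16; EF_Task 8 = 16+7 = 23
ES_Task 9 = max(EF_Task 1=10, EF_Task 4=4) = 10; EF_Task 9 = 10+3 = 13
ES_Task 10 = max(EF_Task 2=13, EF_Task 3=5, EF_Task 4=4, EF_Task 5=17, EF_Task 6=15, EF_Task 8=23, EF_Task 9=13) = 23; EF_Task 10 = 23+3 = 26
Expected project duration μ = 26 days. Critical path: Task 1 → Task 7 → Task 8 → Task 10.

Variance along critical path = 4.000 + 1.000 + 1.778 + 0.111 = 6.889; σ = √6.889 = 2.625 days.
Z = (25 − 26) / 2.625 = -0.381
P(T ≤ 25) = Φ(-0.381) ≈ 0.352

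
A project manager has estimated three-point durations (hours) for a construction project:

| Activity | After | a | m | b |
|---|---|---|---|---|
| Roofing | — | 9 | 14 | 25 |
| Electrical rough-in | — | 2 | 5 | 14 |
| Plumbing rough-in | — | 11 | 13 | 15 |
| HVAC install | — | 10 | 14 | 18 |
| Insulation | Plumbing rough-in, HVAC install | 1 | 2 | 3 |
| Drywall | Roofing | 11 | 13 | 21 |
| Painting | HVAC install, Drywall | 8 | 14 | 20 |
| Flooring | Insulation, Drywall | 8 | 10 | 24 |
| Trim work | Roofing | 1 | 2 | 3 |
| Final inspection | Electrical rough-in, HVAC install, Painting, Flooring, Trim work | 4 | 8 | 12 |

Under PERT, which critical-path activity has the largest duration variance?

Roofing

te_Roofing = (9 + 4·14 + 25)/6 = 90/6 = 15; σ²_Roofing = ((25−9)/6)² = 7.111
te_Electrical rough-in = (2 + 4·5 + 14)/6 = 36/6 = 6; σ²_Electrical rough-in = ((14−2)/6)² = 4.000
te_Plumbing rough-in = (11 + 4·13 + 15)/6 = 78/6 = 13; σ²_Plumbing rough-in = ((15−11)/6)² = 0.444
te_HVAC install = (10 + 4·14 + 18)/6 = 84/6 = 14; σ²_HVAC install = ((18−10)/6)² = 1.778
te_Insulation = (1 + 4·2 + 3)/6 = 12/6 = 2; σ²_Insulation = ((3−1)/6)² = 0.111
te_Drywall = (11 + 4·13 + 21)/6 = 84/6 = 14; σ²_Drywall = ((21−11)/6)² = 2.778
te_Painting = (8 + 4·14 + 20)/6 = 84/6 = 14; σ²_Painting = ((20−8)/6)² = 4.000
te_Flooring = (8 + 4·10 + 24)/6 = 72/6 = 12; σ²_Flooring = ((24−8)/6)² = 7.111
te_Trim work = (1 + 4·2 + 3)/6 = 12/6 = 2; σ²_Trim work = ((3−1)/6)² = 0.111
te_Final inspection = (4 + 4·8 + 12)/6 = 48/6 = 8; σ²_Final inspection = ((12−4)/6)² = 1.778

Forward pass:
ES_Roofing = 0; EF_Roofing = 15
ES_Electrical rough-in = 0; EF_Electrical rough-in = 6
ES_Plumbing rough-in = 0; EF_Plumbing rough-in = 13
ES_HVAC install = 0; EF_HVAC install = 14
ES_Insulation = max(EF_Plumbing rough-in=13, EF_HVAC install=14) = 14; EF_Insulation = 14+2 = 16
ES_Drywall = 15; EF_Drywall = 15+14 = 29
ES_Painting = max(EF_HVAC install=14, EF_Drywall=29) = 29; EF_Painting = 29+14 = 43
ES_Flooring = max(EF_Insulation=16, EF_Drywall=29) = 29; EF_Flooring = 29+12 = 41
ES_Trim work = 15; EF_Trim work = 15+2 = 17
ES_Final inspection = max(EF_Electrical rough-in=6, EF_HVAC install=14, EF_Painting=43, EF_Flooring=41, EF_Trim work=17) = 43; EF_Final inspection = 43+8 = 51
Expected project duration μ = 51 hours. Critical path: Roofing → Drywall → Painting → Final inspection.

Variances on critical path: σ²_Roofing=7.111, σ²_Drywall=2.778, σ²_Painting=4.000, σ²_Final inspection=1.778.
Largest is σ²_Roofing = 7.111.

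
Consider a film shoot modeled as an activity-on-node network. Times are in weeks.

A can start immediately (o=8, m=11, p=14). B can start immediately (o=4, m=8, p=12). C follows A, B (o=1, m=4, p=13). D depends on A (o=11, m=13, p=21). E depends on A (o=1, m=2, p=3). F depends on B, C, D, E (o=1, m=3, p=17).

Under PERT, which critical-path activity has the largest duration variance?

te_A = (8 + 4·11 + 14)/6 = 66/6 = 11; σ²_A = ((14−8)/6)² = 1.000
te_B = (4 + 4·8 + 12)/6 = 48/6 = 8; σ²_B = ((12−4)/6)² = 1.778
te_C = (1 + 4·4 + 13)/6 = 30/6 = 5; σ²_C = ((13−1)/6)² = 4.000
te_D = (11 + 4·13 + 21)/6 = 84/6 = 14; σ²_D = ((21−11)/6)² = 2.778
te_E = (1 + 4·2 + 3)/6 = 12/6 = 2; σ²_E = ((3−1)/6)² = 0.111
te_F = (1 + 4·3 + 17)/6 = 30/6 = 5; σ²_F = ((17−1)/6)² = 7.111

Forward pass:
ES_A = 0; EF_A = 11
ES_B = 0; EF_B = 8
ES_C = max(EF_A=11, EF_B=8) = 11; EF_C = 11+5 = 16
ES_D = 11; EF_D = 11+14 = 25
ES_E = 11; EF_E = 11+2 = 13
ES_F = max(EF_B=8, EF_C=16, EF_D=25, EF_E=13) = 25; EF_F = 25+5 = 30
Expected project duration μ = 30 weeks. Critical path: A → D → F.

Variances on critical path: σ²_A=1.000, σ²_D=2.778, σ²_F=7.111.
Largest is σ²_F = 7.111.

F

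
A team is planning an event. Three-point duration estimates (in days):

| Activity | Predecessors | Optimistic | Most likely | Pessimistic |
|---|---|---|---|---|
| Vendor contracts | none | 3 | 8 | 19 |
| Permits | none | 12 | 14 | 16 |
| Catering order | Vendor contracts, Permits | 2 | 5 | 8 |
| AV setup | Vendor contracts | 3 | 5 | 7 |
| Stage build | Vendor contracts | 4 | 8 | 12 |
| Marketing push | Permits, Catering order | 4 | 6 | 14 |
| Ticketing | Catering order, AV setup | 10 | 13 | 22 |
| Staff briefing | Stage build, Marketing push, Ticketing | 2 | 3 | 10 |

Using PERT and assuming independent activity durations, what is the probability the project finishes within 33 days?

te_Vendor contracts = (3 + 4·8 + 19)/6 = 54/6 = 9; σ²_Vendor contracts = ((19−3)/6)² = 7.111
te_Permits = (12 + 4·14 + 16)/6 = 84/6 = 14; σ²_Permits = ((16−12)/6)² = 0.444
te_Catering order = (2 + 4·5 + 8)/6 = 30/6 = 5; σ²_Catering order = ((8−2)/6)² = 1.000
te_AV setup = (3 + 4·5 + 7)/6 = 30/6 = 5; σ²_AV setup = ((7−3)/6)² = 0.444
te_Stage build = (4 + 4·8 + 12)/6 = 48/6 = 8; σ²_Stage build = ((12−4)/6)² = 1.778
te_Marketing push = (4 + 4·6 + 14)/6 = 42/6 = 7; σ²_Marketing push = ((14−4)/6)² = 2.778
te_Ticketing = (10 + 4·13 + 22)/6 = 84/6 = 14; σ²_Ticketing = ((22−10)/6)² = 4.000
te_Staff briefing = (2 + 4·3 + 10)/6 = 24/6 = 4; σ²_Staff briefing = ((10−2)/6)² = 1.778

Forward pass:
ES_Vendor contracts = 0; EF_Vendor contracts = 9
ES_Permits = 0; EF_Permits = 14
ES_Catering order = max(EF_Vendor contracts=9, EF_Permits=14) = 14; EF_Catering order = 14+5 = 19
ES_AV setup = 9; EF_AV setup = 9+5 = 14
ES_Stage build = 9; EF_Stage build = 9+8 = 17
ES_Marketing push = max(EF_Permits=14, EF_Catering order=19) = 19; EF_Marketing push = 19+7 = 26
ES_Ticketing = max(EF_Catering order=19, EF_AV setup=14) = 19; EF_Ticketing = 19+14 = 33
ES_Staff briefing = max(EF_Stage build=17, EF_Marketing push=26, EF_Ticketing=33) = 33; EF_Staff briefing = 33+4 = 37
Expected project duration μ = 37 days. Critical path: Permits → Catering order → Ticketing → Staff briefing.

Variance along critical path = 0.444 + 1.000 + 4.000 + 1.778 = 7.222; σ = √7.222 = 2.687 days.
Z = (33 − 37) / 2.687 = -1.488
P(T ≤ 33) = Φ(-1.488) ≈ 0.068

0.068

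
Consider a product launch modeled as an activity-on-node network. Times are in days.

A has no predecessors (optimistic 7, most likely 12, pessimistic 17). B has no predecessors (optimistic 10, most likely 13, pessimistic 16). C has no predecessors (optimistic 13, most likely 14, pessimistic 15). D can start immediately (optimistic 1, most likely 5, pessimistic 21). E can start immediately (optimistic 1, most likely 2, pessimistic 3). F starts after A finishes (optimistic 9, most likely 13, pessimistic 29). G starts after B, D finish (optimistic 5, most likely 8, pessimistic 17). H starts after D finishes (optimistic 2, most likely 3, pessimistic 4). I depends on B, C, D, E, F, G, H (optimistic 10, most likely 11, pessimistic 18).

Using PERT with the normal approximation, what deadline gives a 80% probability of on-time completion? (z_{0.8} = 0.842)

te_A = (7 + 4·12 + 17)/6 = 72/6 = 12; σ²_A = ((17−7)/6)² = 2.778
te_B = (10 + 4·13 + 16)/6 = 78/6 = 13; σ²_B = ((16−10)/6)² = 1.000
te_C = (13 + 4·14 + 15)/6 = 84/6 = 14; σ²_C = ((15−13)/6)² = 0.111
te_D = (1 + 4·5 + 21)/6 = 42/6 = 7; σ²_D = ((21−1)/6)² = 11.111
te_E = (1 + 4·2 + 3)/6 = 12/6 = 2; σ²_E = ((3−1)/6)² = 0.111
te_F = (9 + 4·13 + 29)/6 = 90/6 = 15; σ²_F = ((29−9)/6)² = 11.111
te_G = (5 + 4·8 + 17)/6 = 54/6 = 9; σ²_G = ((17−5)/6)² = 4.000
te_H = (2 + 4·3 + 4)/6 = 18/6 = 3; σ²_H = ((4−2)/6)² = 0.111
te_I = (10 + 4·11 + 18)/6 = 72/6 = 12; σ²_I = ((18−10)/6)² = 1.778

Forward pass:
ES_A = 0; EF_A = 12
ES_B = 0; EF_B = 13
ES_C = 0; EF_C = 14
ES_D = 0; EF_D = 7
ES_E = 0; EF_E = 2
ES_F = 12; EF_F = 12+15 = 27
ES_G = max(EF_B=13, EF_D=7) = 13; EF_G = 13+9 = 22
ES_H = 7; EF_H = 7+3 = 10
ES_I = max(EF_B=13, EF_C=14, EF_D=7, EF_E=2, EF_F=27, EF_G=22, EF_H=10) = 27; EF_I = 27+12 = 39
Expected project duration μ = 39 days. Critical path: A → F → I.

Variance along critical path = 2.778 + 11.111 + 1.778 = 15.667; σ = 3.958 days.
D = μ + z·σ = 39 + 0.842·3.958 = 42.3 days

42.3 days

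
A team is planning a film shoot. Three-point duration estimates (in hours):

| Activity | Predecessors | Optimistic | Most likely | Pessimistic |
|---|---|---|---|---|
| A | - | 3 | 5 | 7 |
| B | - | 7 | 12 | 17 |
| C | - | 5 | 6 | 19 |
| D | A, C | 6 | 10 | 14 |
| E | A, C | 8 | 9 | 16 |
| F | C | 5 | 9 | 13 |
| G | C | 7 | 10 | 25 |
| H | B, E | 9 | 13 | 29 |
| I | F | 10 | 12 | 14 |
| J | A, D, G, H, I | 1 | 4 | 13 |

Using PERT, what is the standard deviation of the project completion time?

4.73 hours

te_A = (3 + 4·5 + 7)/6 = 30/6 = 5; σ²_A = ((7−3)/6)² = 0.444
te_B = (7 + 4·12 + 17)/6 = 72/6 = 12; σ²_B = ((17−7)/6)² = 2.778
te_C = (5 + 4·6 + 19)/6 = 48/6 = 8; σ²_C = ((19−5)/6)² = 5.444
te_D = (6 + 4·10 + 14)/6 = 60/6 = 10; σ²_D = ((14−6)/6)² = 1.778
te_E = (8 + 4·9 + 16)/6 = 60/6 = 10; σ²_E = ((16−8)/6)² = 1.778
te_F = (5 + 4·9 + 13)/6 = 54/6 = 9; σ²_F = ((13−5)/6)² = 1.778
te_G = (7 + 4·10 + 25)/6 = 72/6 = 12; σ²_G = ((25−7)/6)² = 9.000
te_H = (9 + 4·13 + 29)/6 = 90/6 = 15; σ²_H = ((29−9)/6)² = 11.111
te_I = (10 + 4·12 + 14)/6 = 72/6 = 12; σ²_I = ((14−10)/6)² = 0.444
te_J = (1 + 4·4 + 13)/6 = 30/6 = 5; σ²_J = ((13−1)/6)² = 4.000

Forward pass:
ES_A = 0; EF_A = 5
ES_B = 0; EF_B = 12
ES_C = 0; EF_C = 8
ES_D = max(EF_A=5, EF_C=8) = 8; EF_D = 8+10 = 18
ES_E = max(EF_A=5, EF_C=8) = 8; EF_E = 8+10 = 18
ES_F = 8; EF_F = 8+9 = 17
ES_G = 8; EF_G = 8+12 = 20
ES_H = max(EF_B=12, EF_E=18) = 18; EF_H = 18+15 = 33
ES_I = 17; EF_I = 17+12 = 29
ES_J = max(EF_A=5, EF_D=18, EF_G=20, EF_H=33, EF_I=29) = 33; EF_J = 33+5 = 38
Expected project duration μ = 38 hours. Critical path: C → E → H → J.

Variance along critical path = 5.444 + 1.778 + 11.111 + 4.000 = 22.333
σ = √22.333 = 4.726 hours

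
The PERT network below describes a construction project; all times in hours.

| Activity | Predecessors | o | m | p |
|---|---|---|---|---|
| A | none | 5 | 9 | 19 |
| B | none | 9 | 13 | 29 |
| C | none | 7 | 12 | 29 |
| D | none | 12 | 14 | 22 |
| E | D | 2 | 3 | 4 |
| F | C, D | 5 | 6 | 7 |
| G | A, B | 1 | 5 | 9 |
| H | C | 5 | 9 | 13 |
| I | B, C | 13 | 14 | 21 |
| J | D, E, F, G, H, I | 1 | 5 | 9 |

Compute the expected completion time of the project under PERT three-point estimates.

te_A = (5 + 4·9 + 19)/6 = 60/6 = 10
te_B = (9 + 4·13 + 29)/6 = 90/6 = 15
te_C = (7 + 4·12 + 29)/6 = 84/6 = 14
te_D = (12 + 4·14 + 22)/6 = 90/6 = 15
te_E = (2 + 4·3 + 4)/6 = 18/6 = 3
te_F = (5 + 4·6 + 7)/6 = 36/6 = 6
te_G = (1 + 4·5 + 9)/6 = 30/6 = 5
te_H = (5 + 4·9 + 13)/6 = 54/6 = 9
te_I = (13 + 4·14 + 21)/6 = 90/6 = 15
te_J = (1 + 4·5 + 9)/6 = 30/6 = 5

Forward pass:
ES_A = 0; EF_A = 10
ES_B = 0; EF_B = 15
ES_C = 0; EF_C = 14
ES_D = 0; EF_D = 15
ES_E = 15; EF_E = 15+3 = 18
ES_F = max(EF_C=14, EF_D=15) = 15; EF_F = 15+6 = 21
ES_G = max(EF_A=10, EF_B=15) = 15; EF_G = 15+5 = 20
ES_H = 14; EF_H = 14+9 = 23
ES_I = max(EF_B=15, EF_C=14) = 15; EF_I = 15+15 = 30
ES_J = max(EF_D=15, EF_E=18, EF_F=21, EF_G=20, EF_H=23, EF_I=30) = 30; EF_J = 30+5 = 35
Expected project duration μ = 35 hours. Critical path: B → I → J.

35 hours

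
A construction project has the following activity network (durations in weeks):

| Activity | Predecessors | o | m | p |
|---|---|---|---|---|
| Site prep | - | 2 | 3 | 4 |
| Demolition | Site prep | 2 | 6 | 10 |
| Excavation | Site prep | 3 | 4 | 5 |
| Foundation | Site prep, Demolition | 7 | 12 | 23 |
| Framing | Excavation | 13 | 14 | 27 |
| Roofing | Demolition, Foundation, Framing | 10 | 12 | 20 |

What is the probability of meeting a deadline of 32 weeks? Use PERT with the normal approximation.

te_Site prep = (2 + 4·3 + 4)/6 = 18/6 = 3; σ²_Site prep = ((4−2)/6)² = 0.111
te_Demolition = (2 + 4·6 + 10)/6 = 36/6 = 6; σ²_Demolition = ((10−2)/6)² = 1.778
te_Excavation = (3 + 4·4 + 5)/6 = 24/6 = 4; σ²_Excavation = ((5−3)/6)² = 0.111
te_Foundation = (7 + 4·12 + 23)/6 = 78/6 = 13; σ²_Foundation = ((23−7)/6)² = 7.111
te_Framing = (13 + 4·14 + 27)/6 = 96/6 = 16; σ²_Framing = ((27−13)/6)² = 5.444
te_Roofing = (10 + 4·12 + 20)/6 = 78/6 = 13; σ²_Roofing = ((20−10)/6)² = 2.778

Forward pass:
ES_Site prep = 0; EF_Site prep = 3
ES_Demolition = 3; EF_Demolition = 3+6 = 9
ES_Excavation = 3; EF_Excavation = 3+4 = 7
ES_Foundation = max(EF_Site prep=3, EF_Demolition=9) = 9; EF_Foundation = 9+13 = 22
ES_Framing = 7; EF_Framing = 7+16 = 23
ES_Roofing = max(EF_Demolition=9, EF_Foundation=22, EF_Framing=23) = 23; EF_Roofing = 23+13 = 36
Expected project duration μ = 36 weeks. Critical path: Site prep → Excavation → Framing → Roofing.

Variance along critical path = 0.111 + 0.111 + 5.444 + 2.778 = 8.444; σ = √8.444 = 2.906 weeks.
Z = (32 − 36) / 2.906 = -1.376
P(T ≤ 32) = Φ(-1.376) ≈ 0.084

0.084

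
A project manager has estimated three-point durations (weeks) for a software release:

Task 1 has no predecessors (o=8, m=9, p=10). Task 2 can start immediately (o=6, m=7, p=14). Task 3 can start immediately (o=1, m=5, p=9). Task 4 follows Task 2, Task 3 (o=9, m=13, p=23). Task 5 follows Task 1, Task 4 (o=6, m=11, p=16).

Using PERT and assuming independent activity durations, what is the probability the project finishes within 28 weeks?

0.057

te_Task 1 = (8 + 4·9 + 10)/6 = 54/6 = 9; σ²_Task 1 = ((10−8)/6)² = 0.111
te_Task 2 = (6 + 4·7 + 14)/6 = 48/6 = 8; σ²_Task 2 = ((14−6)/6)² = 1.778
te_Task 3 = (1 + 4·5 + 9)/6 = 30/6 = 5; σ²_Task 3 = ((9−1)/6)² = 1.778
te_Task 4 = (9 + 4·13 + 23)/6 = 84/6 = 14; σ²_Task 4 = ((23−9)/6)² = 5.444
te_Task 5 = (6 + 4·11 + 16)/6 = 66/6 = 11; σ²_Task 5 = ((16−6)/6)² = 2.778

Forward pass:
ES_Task 1 = 0; EF_Task 1 = 9
ES_Task 2 = 0; EF_Task 2 = 8
ES_Task 3 = 0; EF_Task 3 = 5
ES_Task 4 = max(EF_Task 2=8, EF_Task 3=5) = 8; EF_Task 4 = 8+14 = 22
ES_Task 5 = max(EF_Task 1=9, EF_Task 4=22) = 22; EF_Task 5 = 22+11 = 33
Expected project duration μ = 33 weeks. Critical path: Task 2 → Task 4 → Task 5.

Variance along critical path = 1.778 + 5.444 + 2.778 = 10.000; σ = √10.000 = 3.162 weeks.
Z = (28 − 33) / 3.162 = -1.581
P(T ≤ 28) = Φ(-1.581) ≈ 0.057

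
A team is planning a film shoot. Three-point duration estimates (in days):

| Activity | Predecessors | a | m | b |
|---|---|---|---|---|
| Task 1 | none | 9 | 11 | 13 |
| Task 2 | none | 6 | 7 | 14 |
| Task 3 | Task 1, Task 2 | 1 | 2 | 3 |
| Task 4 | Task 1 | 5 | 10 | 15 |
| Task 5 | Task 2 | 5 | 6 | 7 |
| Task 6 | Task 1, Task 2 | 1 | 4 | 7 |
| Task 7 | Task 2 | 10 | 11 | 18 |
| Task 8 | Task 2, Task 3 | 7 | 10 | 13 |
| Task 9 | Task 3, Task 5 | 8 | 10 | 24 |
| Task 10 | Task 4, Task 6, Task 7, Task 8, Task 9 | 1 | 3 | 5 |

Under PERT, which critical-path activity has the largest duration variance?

te_Task 1 = (9 + 4·11 + 13)/6 = 66/6 = 11; σ²_Task 1 = ((13−9)/6)² = 0.444
te_Task 2 = (6 + 4·7 + 14)/6 = 48/6 = 8; σ²_Task 2 = ((14−6)/6)² = 1.778
te_Task 3 = (1 + 4·2 + 3)/6 = 12/6 = 2; σ²_Task 3 = ((3−1)/6)² = 0.111
te_Task 4 = (5 + 4·10 + 15)/6 = 60/6 = 10; σ²_Task 4 = ((15−5)/6)² = 2.778
te_Task 5 = (5 + 4·6 + 7)/6 = 36/6 = 6; σ²_Task 5 = ((7−5)/6)² = 0.111
te_Task 6 = (1 + 4·4 + 7)/6 = 24/6 = 4; σ²_Task 6 = ((7−1)/6)² = 1.000
te_Task 7 = (10 + 4·11 + 18)/6 = 72/6 = 12; σ²_Task 7 = ((18−10)/6)² = 1.778
te_Task 8 = (7 + 4·10 + 13)/6 = 60/6 = 10; σ²_Task 8 = ((13−7)/6)² = 1.000
te_Task 9 = (8 + 4·10 + 24)/6 = 72/6 = 12; σ²_Task 9 = ((24−8)/6)² = 7.111
te_Task 10 = (1 + 4·3 + 5)/6 = 18/6 = 3; σ²_Task 10 = ((5−1)/6)² = 0.444

Forward pass:
ES_Task 1 = 0; EF_Task 1 = 11
ES_Task 2 = 0; EF_Task 2 = 8
ES_Task 3 = max(EF_Task 1=11, EF_Task 2=8) = 11; EF_Task 3 = 11+2 = 13
ES_Task 4 = 11; EF_Task 4 = 11+10 = 21
ES_Task 5 = 8; EF_Task 5 = 8+6 = 14
ES_Task 6 = max(EF_Task 1=11, EF_Task 2=8) = 11; EF_Task 6 = 11+4 = 15
ES_Task 7 = 8; EF_Task 7 = 8+12 = 20
ES_Task 8 = max(EF_Task 2=8, EF_Task 3=13) = 13; EF_Task 8 = 13+10 = 23
ES_Task 9 = max(EF_Task 3=13, EF_Task 5=14) = 14; EF_Task 9 = 14+12 = 26
ES_Task 10 = max(EF_Task 4=21, EF_Task 6=15, EF_Task 7=20, EF_Task 8=23, EF_Task 9=26) = 26; EF_Task 10 = 26+3 = 29
Expected project duration μ = 29 days. Critical path: Task 2 → Task 5 → Task 9 → Task 10.

Variances on critical path: σ²_Task 2=1.778, σ²_Task 5=0.111, σ²_Task 9=7.111, σ²_Task 10=0.444.
Largest is σ²_Task 9 = 7.111.

Task 9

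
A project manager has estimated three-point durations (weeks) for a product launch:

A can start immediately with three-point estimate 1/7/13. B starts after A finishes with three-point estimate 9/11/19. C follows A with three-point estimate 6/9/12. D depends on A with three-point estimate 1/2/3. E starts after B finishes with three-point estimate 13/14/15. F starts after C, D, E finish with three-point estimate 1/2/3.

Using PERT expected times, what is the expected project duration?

35 weeks

te_A = (1 + 4·7 + 13)/6 = 42/6 = 7
te_B = (9 + 4·11 + 19)/6 = 72/6 = 12
te_C = (6 + 4·9 + 12)/6 = 54/6 = 9
te_D = (1 + 4·2 + 3)/6 = 12/6 = 2
te_E = (13 + 4·14 + 15)/6 = 84/6 = 14
te_F = (1 + 4·2 + 3)/6 = 12/6 = 2

Forward pass:
ES_A = 0; EF_A = 7
ES_B = 7; EF_B = 7+12 = 19
ES_C = 7; EF_C = 7+9 = 16
ES_D = 7; EF_D = 7+2 = 9
ES_E = 19; EF_E = 19+14 = 33
ES_F = max(EF_C=16, EF_D=9, EF_E=33) = 33; EF_F = 33+2 = 35
Expected project duration μ = 35 weeks. Critical path: A → B → E → F.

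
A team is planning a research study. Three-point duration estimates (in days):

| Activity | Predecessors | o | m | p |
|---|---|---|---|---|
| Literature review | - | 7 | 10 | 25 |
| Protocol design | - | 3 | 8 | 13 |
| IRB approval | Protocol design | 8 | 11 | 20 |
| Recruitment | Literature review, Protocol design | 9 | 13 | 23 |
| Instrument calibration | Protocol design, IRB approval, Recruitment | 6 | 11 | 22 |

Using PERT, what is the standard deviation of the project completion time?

te_Literature review = (7 + 4·10 + 25)/6 = 72/6 = 12; σ²_Literature review = ((25−7)/6)² = 9.000
te_Protocol design = (3 + 4·8 + 13)/6 = 48/6 = 8; σ²_Protocol design = ((13−3)/6)² = 2.778
te_IRB approval = (8 + 4·11 + 20)/6 = 72/6 = 12; σ²_IRB approval = ((20−8)/6)² = 4.000
te_Recruitment = (9 + 4·13 + 23)/6 = 84/6 = 14; σ²_Recruitment = ((23−9)/6)² = 5.444
te_Instrument calibration = (6 + 4·11 + 22)/6 = 72/6 = 12; σ²_Instrument calibration = ((22−6)/6)² = 7.111

Forward pass:
ES_Literature review = 0; EF_Literature review = 12
ES_Protocol design = 0; EF_Protocol design = 8
ES_IRB approval = 8; EF_IRB approval = 8+12 = 20
ES_Recruitment = max(EF_Literature review=12, EF_Protocol design=8) = 12; EF_Recruitment = 12+14 = 26
ES_Instrument calibration = max(EF_Protocol design=8, EF_IRB approval=20, EF_Recruitment=26) = 26; EF_Instrument calibration = 26+12 = 38
Expected project duration μ = 38 days. Critical path: Literature review → Recruitment → Instrument calibration.

Variance along critical path = 9.000 + 5.444 + 7.111 = 21.556
σ = √21.556 = 4.643 days

4.64 days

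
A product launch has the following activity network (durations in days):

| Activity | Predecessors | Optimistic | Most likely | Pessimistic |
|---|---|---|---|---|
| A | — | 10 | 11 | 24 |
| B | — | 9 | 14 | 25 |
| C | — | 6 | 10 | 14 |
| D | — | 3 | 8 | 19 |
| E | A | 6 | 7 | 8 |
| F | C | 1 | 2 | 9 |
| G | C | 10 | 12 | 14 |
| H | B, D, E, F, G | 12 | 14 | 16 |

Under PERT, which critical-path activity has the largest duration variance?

C

te_A = (10 + 4·11 + 24)/6 = 78/6 = 13; σ²_A = ((24−10)/6)² = 5.444
te_B = (9 + 4·14 + 25)/6 = 90/6 = 15; σ²_B = ((25−9)/6)² = 7.111
te_C = (6 + 4·10 + 14)/6 = 60/6 = 10; σ²_C = ((14−6)/6)² = 1.778
te_D = (3 + 4·8 + 19)/6 = 54/6 = 9; σ²_D = ((19−3)/6)² = 7.111
te_E = (6 + 4·7 + 8)/6 = 42/6 = 7; σ²_E = ((8−6)/6)² = 0.111
te_F = (1 + 4·2 + 9)/6 = 18/6 = 3; σ²_F = ((9−1)/6)² = 1.778
te_G = (10 + 4·12 + 14)/6 = 72/6 = 12; σ²_G = ((14−10)/6)² = 0.444
te_H = (12 + 4·14 + 16)/6 = 84/6 = 14; σ²_H = ((16−12)/6)² = 0.444

Forward pass:
ES_A = 0; EF_A = 13
ES_B = 0; EF_B = 15
ES_C = 0; EF_C = 10
ES_D = 0; EF_D = 9
ES_E = 13; EF_E = 13+7 = 20
ES_F = 10; EF_F = 10+3 = 13
ES_G = 10; EF_G = 10+12 = 22
ES_H = max(EF_B=15, EF_D=9, EF_E=20, EF_F=13, EF_G=22) = 22; EF_H = 22+14 = 36
Expected project duration μ = 36 days. Critical path: C → G → H.

Variances on critical path: σ²_C=1.778, σ²_G=0.444, σ²_H=0.444.
Largest is σ²_C = 1.778.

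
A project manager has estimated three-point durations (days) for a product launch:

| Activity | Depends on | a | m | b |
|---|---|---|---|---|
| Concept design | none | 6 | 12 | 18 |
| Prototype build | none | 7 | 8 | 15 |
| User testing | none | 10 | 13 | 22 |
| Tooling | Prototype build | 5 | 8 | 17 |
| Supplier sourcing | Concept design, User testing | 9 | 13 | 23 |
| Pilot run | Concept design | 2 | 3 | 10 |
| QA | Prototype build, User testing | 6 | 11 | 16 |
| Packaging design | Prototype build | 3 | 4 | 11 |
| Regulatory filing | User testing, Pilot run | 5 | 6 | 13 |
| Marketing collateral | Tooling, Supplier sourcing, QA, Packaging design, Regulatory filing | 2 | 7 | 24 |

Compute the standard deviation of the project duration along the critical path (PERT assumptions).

4.78 days

te_Concept design = (6 + 4·12 + 18)/6 = 72/6 = 12; σ²_Concept design = ((18−6)/6)² = 4.000
te_Prototype build = (7 + 4·8 + 15)/6 = 54/6 = 9; σ²_Prototype build = ((15−7)/6)² = 1.778
te_User testing = (10 + 4·13 + 22)/6 = 84/6 = 14; σ²_User testing = ((22−10)/6)² = 4.000
te_Tooling = (5 + 4·8 + 17)/6 = 54/6 = 9; σ²_Tooling = ((17−5)/6)² = 4.000
te_Supplier sourcing = (9 + 4·13 + 23)/6 = 84/6 = 14; σ²_Supplier sourcing = ((23−9)/6)² = 5.444
te_Pilot run = (2 + 4·3 + 10)/6 = 24/6 = 4; σ²_Pilot run = ((10−2)/6)² = 1.778
te_QA = (6 + 4·11 + 16)/6 = 66/6 = 11; σ²_QA = ((16−6)/6)² = 2.778
te_Packaging design = (3 + 4·4 + 11)/6 = 30/6 = 5; σ²_Packaging design = ((11−3)/6)² = 1.778
te_Regulatory filing = (5 + 4·6 + 13)/6 = 42/6 = 7; σ²_Regulatory filing = ((13−5)/6)² = 1.778
te_Marketing collateral = (2 + 4·7 + 24)/6 = 54/6 = 9; σ²_Marketing collateral = ((24−2)/6)² = 13.444

Forward pass:
ES_Concept design = 0; EF_Concept design = 12
ES_Prototype build = 0; EF_Prototype build = 9
ES_User testing = 0; EF_User testing = 14
ES_Tooling = 9; EF_Tooling = 9+9 = 18
ES_Supplier sourcing = max(EF_Concept design=12, EF_User testing=14) = 14; EF_Supplier sourcing = 14+14 = 28
ES_Pilot run = 12; EF_Pilot run = 12+4 = 16
ES_QA = max(EF_Prototype build=9, EF_User testing=14) = 14; EF_QA = 14+11 = 25
ES_Packaging design = 9; EF_Packaging design = 9+5 = 14
ES_Regulatory filing = max(EF_User testing=14, EF_Pilot run=16) = 16; EF_Regulatory filing = 16+7 = 23
ES_Marketing collateral = max(EF_Tooling=18, EF_Supplier sourcing=28, EF_QA=25, EF_Packaging design=14, EF_Regulatory filing=23) = 28; EF_Marketing collateral = 28+9 = 37
Expected project duration μ = 37 days. Critical path: User testing → Supplier sourcing → Marketing collateral.

Variance along critical path = 4.000 + 5.444 + 13.444 = 22.889
σ = √22.889 = 4.784 days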